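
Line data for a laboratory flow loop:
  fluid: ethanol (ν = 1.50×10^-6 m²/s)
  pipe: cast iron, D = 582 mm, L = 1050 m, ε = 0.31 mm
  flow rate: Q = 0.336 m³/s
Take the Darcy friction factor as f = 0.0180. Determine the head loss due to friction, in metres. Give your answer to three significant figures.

V = 4Q/(πD²) = 4·0.336/(π·0.582²) = 1.263 m/s
h_f = f(L/D)V²/(2g) = 0.01800·(1050/0.582)·1.263²/(2·9.81) = 2.640 m

h_f ≈ 2.64 m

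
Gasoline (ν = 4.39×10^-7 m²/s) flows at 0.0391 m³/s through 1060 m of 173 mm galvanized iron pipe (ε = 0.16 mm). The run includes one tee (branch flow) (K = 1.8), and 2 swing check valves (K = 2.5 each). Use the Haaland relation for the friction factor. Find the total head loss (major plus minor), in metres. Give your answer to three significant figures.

V = 4Q/(πD²) = 1.663 m/s; V²/2g = 0.1410 m
Re = 6.56×10^5, ε/D = 9.25×10^-4 → f = 0.01973 (Haaland)
Major: h_f = f(L/D)·V²/2g = 0.01973·6127·0.1410 = 17.05 m
Minor: ΣK = 6.80; h_m = ΣK·V²/2g = 0.9590 m
Total H_L = 17.05 + 0.9590 = 18.01 m

H_L ≈ 18.0 m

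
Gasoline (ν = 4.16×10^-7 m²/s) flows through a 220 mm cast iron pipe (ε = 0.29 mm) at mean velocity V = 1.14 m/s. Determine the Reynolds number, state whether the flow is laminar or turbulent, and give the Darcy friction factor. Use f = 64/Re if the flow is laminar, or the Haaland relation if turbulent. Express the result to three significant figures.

Re = VD/ν = 1.140·0.220/4.16×10^-7 = 6.03×10^5
Re > 4000 → turbulent; ε/D = 0.00132
Haaland: f = 0.02143

Re ≈ 6.03×10^5; turbulent; f ≈ 0.0214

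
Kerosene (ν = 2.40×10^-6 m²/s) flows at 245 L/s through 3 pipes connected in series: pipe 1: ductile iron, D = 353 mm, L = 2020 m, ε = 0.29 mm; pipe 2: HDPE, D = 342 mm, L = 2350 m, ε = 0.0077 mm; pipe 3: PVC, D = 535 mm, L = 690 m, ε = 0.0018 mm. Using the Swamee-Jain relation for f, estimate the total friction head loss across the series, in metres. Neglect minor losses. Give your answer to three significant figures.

H ≈ 72.3 m

Pipe 1: V = 2.503 m/s, Re = 3.68×10^5, ε/D = 8.22×10^-4, f = 0.01977, h_1 = f(L/D)V²/2g = 36.14 m
Pipe 2: V = 2.667 m/s, Re = 3.80×10^5, ε/D = 2.25×10^-5, f = 0.01406, h_2 = f(L/D)V²/2g = 35.02 m
Pipe 3: V = 1.090 m/s, Re = 2.43×10^5, ε/D = 3.36×10^-6, f = 0.01499, h_3 = f(L/D)V²/2g = 1.171 m
Series → Q common, losses add: H = Σh = 72.33 m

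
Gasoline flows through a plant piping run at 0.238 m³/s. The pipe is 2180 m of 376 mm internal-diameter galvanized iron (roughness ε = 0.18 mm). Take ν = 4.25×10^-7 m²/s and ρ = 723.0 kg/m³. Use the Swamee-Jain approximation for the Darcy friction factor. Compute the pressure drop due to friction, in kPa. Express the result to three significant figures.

Δp ≈ 163 kPa

V = 4Q/(πD²) = 4·0.238/(π·0.376²) = 2.143 m/s
Re = VD/ν = 2.143·0.376/4.25×10^-7 = 1.90×10^6 → turbulent
ε/D = 0.18/376 = 4.79×10^-4
Swamee-Jain: f = 0.01689
h_f = f(L/D)V²/(2g) = 0.01689·(2180/0.376)·2.143²/(2·9.81) = 22.93 m
Δp = ρg·h_f = 723.0·9.81·22.93 = 162.7 kPa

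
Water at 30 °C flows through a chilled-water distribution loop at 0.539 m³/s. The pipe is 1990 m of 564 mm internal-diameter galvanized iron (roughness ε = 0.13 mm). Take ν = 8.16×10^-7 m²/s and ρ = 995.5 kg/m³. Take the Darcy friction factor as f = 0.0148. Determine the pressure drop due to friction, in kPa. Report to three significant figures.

V = 4Q/(πD²) = 4·0.539/(π·0.564²) = 2.157 m/s
h_f = f(L/D)V²/(2g) = 0.01480·(1990/0.564)·2.157²/(2·9.81) = 12.39 m
Δp = ρg·h_f = 995.5·9.81·12.39 = 121.0 kPa

Δp ≈ 121 kPa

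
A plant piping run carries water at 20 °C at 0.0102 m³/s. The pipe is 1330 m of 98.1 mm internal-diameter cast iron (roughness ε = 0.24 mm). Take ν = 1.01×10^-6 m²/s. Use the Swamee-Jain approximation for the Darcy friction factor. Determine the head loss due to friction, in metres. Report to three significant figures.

h_f ≈ 32.8 m

V = 4Q/(πD²) = 4·0.0102/(π·0.0981²) = 1.349 m/s
Re = VD/ν = 1.349·0.0981/1.01×10^-6 = 1.31×10^5 → turbulent
ε/D = 0.24/98.1 = 0.00245
Swamee-Jain: f = 0.02610
h_f = f(L/D)V²/(2g) = 0.02610·(1330/0.0981)·1.349²/(2·9.81) = 32.84 m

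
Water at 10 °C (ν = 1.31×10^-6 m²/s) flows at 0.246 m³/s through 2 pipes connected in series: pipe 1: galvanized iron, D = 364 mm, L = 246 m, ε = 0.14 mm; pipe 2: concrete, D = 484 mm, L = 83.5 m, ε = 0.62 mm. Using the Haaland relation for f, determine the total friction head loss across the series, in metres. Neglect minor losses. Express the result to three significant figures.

H ≈ 3.53 m

Pipe 1: V = 2.364 m/s, Re = 6.57×10^5, ε/D = 3.85×10^-4, f = 0.01658, h_1 = f(L/D)V²/2g = 3.191 m
Pipe 2: V = 1.337 m/s, Re = 4.94×10^5, ε/D = 0.00128, f = 0.02136, h_2 = f(L/D)V²/2g = 0.3358 m
Series → Q common, losses add: H = Σh = 3.527 m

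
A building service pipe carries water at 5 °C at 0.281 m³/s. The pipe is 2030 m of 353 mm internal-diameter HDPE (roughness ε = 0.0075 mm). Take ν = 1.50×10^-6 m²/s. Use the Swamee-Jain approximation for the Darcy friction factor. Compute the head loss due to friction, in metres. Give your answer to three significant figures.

h_f ≈ 31.0 m

V = 4Q/(πD²) = 4·0.281/(π·0.353²) = 2.871 m/s
Re = VD/ν = 2.871·0.353/1.50×10^-6 = 6.76×10^5 → turbulent
ε/D = 0.0075/353 = 2.12×10^-5
Swamee-Jain: f = 0.01281
h_f = f(L/D)V²/(2g) = 0.01281·(2030/0.353)·2.871²/(2·9.81) = 30.96 m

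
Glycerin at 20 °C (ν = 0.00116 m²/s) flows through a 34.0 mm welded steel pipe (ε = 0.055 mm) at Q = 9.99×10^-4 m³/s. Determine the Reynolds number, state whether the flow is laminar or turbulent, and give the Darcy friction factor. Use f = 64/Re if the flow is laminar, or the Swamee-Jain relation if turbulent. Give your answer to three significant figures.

Re ≈ 32.3; laminar; f = 64/Re ≈ 1.98

V = 4Q/(πD²) = 1.100 m/s
Re = VD/ν = 1.100·0.0340/0.00116 = 32.3
Re < 2300 → laminar → f = 64/Re = 1.984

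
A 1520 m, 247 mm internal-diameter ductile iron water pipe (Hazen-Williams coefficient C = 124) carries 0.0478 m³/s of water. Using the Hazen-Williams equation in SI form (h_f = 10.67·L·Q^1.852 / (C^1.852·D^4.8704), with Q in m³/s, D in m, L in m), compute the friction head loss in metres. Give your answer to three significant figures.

h_f = 10.67·1520·0.0478^1.852 / (124^1.852·0.247^4.8704) = 7.000 m

h_f ≈ 7.00 m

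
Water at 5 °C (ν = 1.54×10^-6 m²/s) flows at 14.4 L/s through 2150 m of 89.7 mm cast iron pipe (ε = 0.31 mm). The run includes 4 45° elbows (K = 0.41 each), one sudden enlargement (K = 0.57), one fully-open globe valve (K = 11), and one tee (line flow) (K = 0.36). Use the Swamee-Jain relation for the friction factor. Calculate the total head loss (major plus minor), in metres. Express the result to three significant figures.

V = 4Q/(πD²) = 2.279 m/s; V²/2g = 0.2647 m
Re = 1.33×10^5, ε/D = 0.00346 → f = 0.02837 (Swamee-Jain)
Major: h_f = f(L/D)·V²/2g = 0.02837·23969·0.2647 = 179.9 m
Minor: ΣK = 13.6; h_m = ΣK·V²/2g = 3.591 m
Total H_L = 179.9 + 3.591 = 183.5 m

H_L ≈ 184 m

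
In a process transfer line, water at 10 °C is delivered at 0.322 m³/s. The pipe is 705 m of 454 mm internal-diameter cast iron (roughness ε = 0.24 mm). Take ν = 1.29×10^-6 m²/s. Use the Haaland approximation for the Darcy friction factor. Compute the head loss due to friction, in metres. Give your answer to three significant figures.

h_f ≈ 5.49 m

V = 4Q/(πD²) = 4·0.322/(π·0.454²) = 1.989 m/s
Re = VD/ν = 1.989·0.454/1.29×10^-6 = 7.00×10^5 → turbulent
ε/D = 0.24/454 = 5.29×10^-4
Haaland: f = 0.01754
h_f = f(L/D)V²/(2g) = 0.01754·(705/0.454)·1.989²/(2·9.81) = 5.492 m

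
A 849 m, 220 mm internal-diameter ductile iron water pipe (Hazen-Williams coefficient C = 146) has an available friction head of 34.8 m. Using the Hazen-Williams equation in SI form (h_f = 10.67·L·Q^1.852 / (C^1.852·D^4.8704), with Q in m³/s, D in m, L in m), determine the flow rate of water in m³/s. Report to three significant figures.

Q ≈ 0.135 m³/s

Rearranging: Q = [h_f·C^1.852·D^4.8704 / (10.67·L)]^(1/1.852)
Q = [34.8·146^1.852·0.220^4.8704 / (10.67·849)]^0.540 = 0.1351 m³/s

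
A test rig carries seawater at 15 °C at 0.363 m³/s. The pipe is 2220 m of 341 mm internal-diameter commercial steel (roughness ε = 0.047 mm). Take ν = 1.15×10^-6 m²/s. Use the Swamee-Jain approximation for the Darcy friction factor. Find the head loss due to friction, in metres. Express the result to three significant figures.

h_f ≈ 72.7 m

V = 4Q/(πD²) = 4·0.363/(π·0.341²) = 3.975 m/s
Re = VD/ν = 3.975·0.341/1.15×10^-6 = 1.18×10^6 → turbulent
ε/D = 0.047/341 = 1.38×10^-4
Swamee-Jain: f = 0.01388
h_f = f(L/D)V²/(2g) = 0.01388·(2220/0.341)·3.975²/(2·9.81) = 72.75 m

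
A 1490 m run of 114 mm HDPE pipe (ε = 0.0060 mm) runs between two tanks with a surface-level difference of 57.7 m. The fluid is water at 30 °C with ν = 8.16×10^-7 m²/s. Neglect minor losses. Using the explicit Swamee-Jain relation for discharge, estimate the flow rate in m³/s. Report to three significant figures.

Q ≈ 0.0248 m³/s

Swamee-Jain (Type II): Q = -0.965·√(gD⁵h_f/L)·ln[ε/(3.7D) + √(3.17ν²L/(gD³h_f))]
√(gD⁵h_f/L) = √(9.81·0.114⁵·57.7/1490) = 0.002705
ε/(3.7D) = 1.42×10^-5; √(3.17ν²L/(gD³h_f)) = 6.12×10^-5
Q = -0.965·0.002705·ln(7.546×10^-5) = 0.02477 m³/s
Check: V = 2.43 m/s, Re = 3.39×10^5, f = 0.01468, h_f = 57.6 m ≈ 57.7 m ✓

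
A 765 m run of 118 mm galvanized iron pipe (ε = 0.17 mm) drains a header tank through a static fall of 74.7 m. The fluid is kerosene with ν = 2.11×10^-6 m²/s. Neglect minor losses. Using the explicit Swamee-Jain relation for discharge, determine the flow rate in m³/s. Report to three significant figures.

Swamee-Jain (Type II): Q = -0.965·√(gD⁵h_f/L)·ln[ε/(3.7D) + √(3.17ν²L/(gD³h_f))]
√(gD⁵h_f/L) = √(9.81·0.118⁵·74.7/765) = 0.004681
ε/(3.7D) = 3.89×10^-4; √(3.17ν²L/(gD³h_f)) = 9.47×10^-5
Q = -0.965·0.004681·ln(4.841×10^-4) = 0.03448 m³/s
Check: V = 3.15 m/s, Re = 1.76×10^5, f = 0.02292, h_f = 75.3 m ≈ 74.7 m ✓

Q ≈ 0.0345 m³/s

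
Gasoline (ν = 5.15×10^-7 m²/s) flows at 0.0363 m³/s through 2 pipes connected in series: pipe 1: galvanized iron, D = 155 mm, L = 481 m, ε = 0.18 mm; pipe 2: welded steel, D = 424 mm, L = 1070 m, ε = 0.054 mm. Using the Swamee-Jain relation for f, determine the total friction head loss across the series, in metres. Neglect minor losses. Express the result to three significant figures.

H ≈ 12.4 m

Pipe 1: V = 1.924 m/s, Re = 5.79×10^5, ε/D = 0.00116, f = 0.02095, h_1 = f(L/D)V²/2g = 12.26 m
Pipe 2: V = 0.2571 m/s, Re = 2.12×10^5, ε/D = 1.27×10^-4, f = 0.01646, h_2 = f(L/D)V²/2g = 0.1400 m
Series → Q common, losses add: H = Σh = 12.40 m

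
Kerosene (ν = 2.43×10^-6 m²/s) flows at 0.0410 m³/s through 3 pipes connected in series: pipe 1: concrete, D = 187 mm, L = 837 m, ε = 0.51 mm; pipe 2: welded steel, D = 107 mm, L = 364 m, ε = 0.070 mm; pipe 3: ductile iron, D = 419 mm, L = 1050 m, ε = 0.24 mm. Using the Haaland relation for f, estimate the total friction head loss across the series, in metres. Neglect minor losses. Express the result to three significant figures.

Pipe 1: V = 1.493 m/s, Re = 1.15×10^5, ε/D = 0.00273, f = 0.02662, h_1 = f(L/D)V²/2g = 13.53 m
Pipe 2: V = 4.560 m/s, Re = 2.01×10^5, ε/D = 6.54×10^-4, f = 0.01940, h_2 = f(L/D)V²/2g = 69.94 m
Pipe 3: V = 0.2973 m/s, Re = 5.13×10^4, ε/D = 5.73×10^-4, f = 0.02239, h_3 = f(L/D)V²/2g = 0.2528 m
Series → Q common, losses add: H = Σh = 83.73 m

H ≈ 83.7 m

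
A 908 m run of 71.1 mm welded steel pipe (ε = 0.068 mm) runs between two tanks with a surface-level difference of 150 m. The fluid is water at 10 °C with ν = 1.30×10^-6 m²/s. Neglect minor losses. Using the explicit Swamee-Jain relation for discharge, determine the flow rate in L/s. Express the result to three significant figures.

Q ≈ 13.2 L/s

Swamee-Jain (Type II): Q = -0.965·√(gD⁵h_f/L)·ln[ε/(3.7D) + √(3.17ν²L/(gD³h_f))]
√(gD⁵h_f/L) = √(9.81·0.0711⁵·150/908) = 0.001716
ε/(3.7D) = 2.58×10^-4; √(3.17ν²L/(gD³h_f)) = 9.59×10^-5
Q = -0.965·0.001716·ln(3.544×10^-4) = 0.01316 m³/s
Check: V = 3.31 m/s, Re = 1.81×10^5, f = 0.02115, h_f = 151 m ≈ 150 m ✓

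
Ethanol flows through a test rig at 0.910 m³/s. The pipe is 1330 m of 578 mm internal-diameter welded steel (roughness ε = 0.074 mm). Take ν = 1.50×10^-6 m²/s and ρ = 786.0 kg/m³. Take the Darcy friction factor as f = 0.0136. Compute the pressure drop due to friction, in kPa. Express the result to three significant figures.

V = 4Q/(πD²) = 4·0.910/(π·0.578²) = 3.468 m/s
h_f = f(L/D)V²/(2g) = 0.01360·(1330/0.578)·3.468²/(2·9.81) = 19.18 m
Δp = ρg·h_f = 786.0·9.81·19.18 = 147.9 kPa

Δp ≈ 148 kPa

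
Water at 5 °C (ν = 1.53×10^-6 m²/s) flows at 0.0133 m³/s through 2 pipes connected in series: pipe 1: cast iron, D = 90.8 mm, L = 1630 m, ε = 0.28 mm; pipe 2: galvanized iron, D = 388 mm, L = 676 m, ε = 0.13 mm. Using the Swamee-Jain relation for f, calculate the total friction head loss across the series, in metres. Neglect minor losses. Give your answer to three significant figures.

Pipe 1: V = 2.054 m/s, Re = 1.22×10^5, ε/D = 0.00308, f = 0.02766, h_1 = f(L/D)V²/2g = 106.8 m
Pipe 2: V = 0.1125 m/s, Re = 2.85×10^4, ε/D = 3.35×10^-4, f = 0.02463, h_2 = f(L/D)V²/2g = 0.02768 m
Series → Q common, losses add: H = Σh = 106.8 m

H ≈ 107 m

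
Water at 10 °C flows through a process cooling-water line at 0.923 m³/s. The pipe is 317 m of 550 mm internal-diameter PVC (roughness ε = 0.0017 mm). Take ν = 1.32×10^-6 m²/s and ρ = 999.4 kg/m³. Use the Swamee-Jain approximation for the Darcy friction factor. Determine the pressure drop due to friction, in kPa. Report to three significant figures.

V = 4Q/(πD²) = 4·0.923/(π·0.550²) = 3.885 m/s
Re = VD/ν = 3.885·0.550/1.32×10^-6 = 1.62×10^6 → turbulent
ε/D = 0.0017/550 = 3.09×10^-6
Swamee-Jain: f = 0.01083
h_f = f(L/D)V²/(2g) = 0.01083·(317/0.550)·3.885²/(2·9.81) = 4.800 m
Δp = ρg·h_f = 999.4·9.81·4.800 = 47.06 kPa

Δp ≈ 47.1 kPa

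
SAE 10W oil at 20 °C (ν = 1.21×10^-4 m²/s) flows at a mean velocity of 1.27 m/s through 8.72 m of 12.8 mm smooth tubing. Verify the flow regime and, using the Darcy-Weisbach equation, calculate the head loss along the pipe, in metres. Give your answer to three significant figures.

Re = VD/ν = 1.27·0.01280/1.21×10^-4 = 134 → laminar (Re < 2300)
f = 64/Re = 0.4764
h_f = f(L/D)V²/(2g) = 0.4764·(8.72/0.01280)·1.27²/(2·9.81) = 26.68 m

h_f ≈ 26.7 m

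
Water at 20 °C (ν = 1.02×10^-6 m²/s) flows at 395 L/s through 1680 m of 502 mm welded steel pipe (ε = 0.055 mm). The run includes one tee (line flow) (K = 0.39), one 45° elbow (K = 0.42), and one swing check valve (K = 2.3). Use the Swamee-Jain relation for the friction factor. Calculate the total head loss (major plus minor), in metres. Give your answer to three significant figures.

V = 4Q/(πD²) = 1.996 m/s; V²/2g = 0.2030 m
Re = 9.82×10^5, ε/D = 1.10×10^-4 → f = 0.01367 (Swamee-Jain)
Major: h_f = f(L/D)·V²/2g = 0.01367·3347·0.2030 = 9.284 m
Minor: ΣK = 3.11; h_m = ΣK·V²/2g = 0.6313 m
Total H_L = 9.284 + 0.6313 = 9.916 m

H_L ≈ 9.92 m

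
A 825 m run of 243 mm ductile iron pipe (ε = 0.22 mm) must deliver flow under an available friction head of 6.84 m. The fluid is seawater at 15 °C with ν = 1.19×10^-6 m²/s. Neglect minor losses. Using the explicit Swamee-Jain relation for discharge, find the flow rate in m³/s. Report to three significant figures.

Swamee-Jain (Type II): Q = -0.965·√(gD⁵h_f/L)·ln[ε/(3.7D) + √(3.17ν²L/(gD³h_f))]
√(gD⁵h_f/L) = √(9.81·0.243⁵·6.84/825) = 0.008301
ε/(3.7D) = 2.45×10^-4; √(3.17ν²L/(gD³h_f)) = 6.20×10^-5
Q = -0.965·0.008301·ln(3.067×10^-4) = 0.06480 m³/s
Check: V = 1.40 m/s, Re = 2.85×10^5, f = 0.02039, h_f = 6.89 m ≈ 6.84 m ✓

Q ≈ 0.0648 m³/s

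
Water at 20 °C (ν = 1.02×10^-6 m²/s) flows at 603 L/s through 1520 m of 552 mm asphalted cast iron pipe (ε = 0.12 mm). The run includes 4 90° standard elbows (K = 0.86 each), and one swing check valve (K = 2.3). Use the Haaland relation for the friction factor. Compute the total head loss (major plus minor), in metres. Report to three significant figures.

H_L ≈ 14.9 m

V = 4Q/(πD²) = 2.520 m/s; V²/2g = 0.3236 m
Re = 1.36×10^6, ε/D = 2.17×10^-4 → f = 0.01459 (Haaland)
Major: h_f = f(L/D)·V²/2g = 0.01459·2754·0.3236 = 13.00 m
Minor: ΣK = 5.74; h_m = ΣK·V²/2g = 1.857 m
Total H_L = 13.00 + 1.857 = 14.86 m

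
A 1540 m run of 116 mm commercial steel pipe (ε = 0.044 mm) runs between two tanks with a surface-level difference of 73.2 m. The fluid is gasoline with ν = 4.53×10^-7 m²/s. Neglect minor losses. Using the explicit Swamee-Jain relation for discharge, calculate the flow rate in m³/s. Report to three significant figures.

Q ≈ 0.0270 m³/s

Swamee-Jain (Type II): Q = -0.965·√(gD⁵h_f/L)·ln[ε/(3.7D) + √(3.17ν²L/(gD³h_f))]
√(gD⁵h_f/L) = √(9.81·0.116⁵·73.2/1540) = 0.003129
ε/(3.7D) = 1.03×10^-4; √(3.17ν²L/(gD³h_f)) = 2.99×10^-5
Q = -0.965·0.003129·ln(1.324×10^-4) = 0.02697 m³/s
Check: V = 2.55 m/s, Re = 6.53×10^5, f = 0.01672, h_f = 73.7 m ≈ 73.2 m ✓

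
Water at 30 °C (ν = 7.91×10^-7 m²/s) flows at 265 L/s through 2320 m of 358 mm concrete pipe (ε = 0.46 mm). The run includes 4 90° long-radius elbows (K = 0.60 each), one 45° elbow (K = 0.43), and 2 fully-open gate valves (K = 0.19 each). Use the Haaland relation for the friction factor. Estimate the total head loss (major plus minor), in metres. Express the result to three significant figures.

V = 4Q/(πD²) = 2.633 m/s; V²/2g = 0.3532 m
Re = 1.19×10^6, ε/D = 0.00128 → f = 0.02112 (Haaland)
Major: h_f = f(L/D)·V²/2g = 0.02112·6480·0.3532 = 48.35 m
Minor: ΣK = 3.21; h_m = ΣK·V²/2g = 1.134 m
Total H_L = 48.35 + 1.134 = 49.48 m

H_L ≈ 49.5 m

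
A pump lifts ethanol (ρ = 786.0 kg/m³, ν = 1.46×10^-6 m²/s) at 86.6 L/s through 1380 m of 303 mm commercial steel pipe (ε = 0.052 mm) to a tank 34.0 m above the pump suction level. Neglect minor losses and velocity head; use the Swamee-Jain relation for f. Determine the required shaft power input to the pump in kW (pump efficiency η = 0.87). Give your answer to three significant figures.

P_shaft ≈ 30.3 kW

V = 4Q/(πD²) = 1.201 m/s; Re = 2.49×10^5; ε/D = 1.72×10^-4; f = 0.01644
h_f = f(L/D)V²/2g = 5.506 m
Total head H = z + h_f = 34.0 + 5.506 = 39.51 m
P_hyd = ρgQH = 786.0·9.81·0.0866·39.51 = 26.38 kW
P_shaft = P_hyd/η = 26.38/0.87 = 30.32 kW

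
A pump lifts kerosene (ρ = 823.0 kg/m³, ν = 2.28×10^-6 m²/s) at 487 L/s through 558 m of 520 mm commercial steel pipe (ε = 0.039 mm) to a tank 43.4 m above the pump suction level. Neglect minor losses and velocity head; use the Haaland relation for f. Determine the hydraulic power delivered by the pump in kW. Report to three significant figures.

P_hyd ≈ 186 kW

V = 4Q/(πD²) = 2.293 m/s; Re = 5.23×10^5; ε/D = 7.50×10^-5; f = 0.01390
h_f = f(L/D)V²/2g = 3.996 m
Total head H = z + h_f = 43.4 + 3.996 = 47.40 m
P_hyd = ρgQH = 823.0·9.81·0.487·47.40 = 186.4 kW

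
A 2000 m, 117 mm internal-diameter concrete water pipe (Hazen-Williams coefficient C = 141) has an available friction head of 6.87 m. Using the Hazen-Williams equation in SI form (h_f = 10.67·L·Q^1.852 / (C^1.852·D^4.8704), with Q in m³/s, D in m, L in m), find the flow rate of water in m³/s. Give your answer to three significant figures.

Q ≈ 0.00650 m³/s

Rearranging: Q = [h_f·C^1.852·D^4.8704 / (10.67·L)]^(1/1.852)
Q = [6.87·141^1.852·0.117^4.8704 / (10.67·2000)]^0.540 = 0.006502 m³/s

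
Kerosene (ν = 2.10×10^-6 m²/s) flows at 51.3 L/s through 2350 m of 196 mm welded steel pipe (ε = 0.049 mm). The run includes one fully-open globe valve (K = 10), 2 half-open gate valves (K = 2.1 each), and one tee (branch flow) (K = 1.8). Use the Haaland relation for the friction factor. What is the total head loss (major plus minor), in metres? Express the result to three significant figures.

V = 4Q/(πD²) = 1.700 m/s; V²/2g = 0.1473 m
Re = 1.59×10^5, ε/D = 2.50×10^-4 → f = 0.01771 (Haaland)
Major: h_f = f(L/D)·V²/2g = 0.01771·11990·0.1473 = 31.30 m
Minor: ΣK = 16.0; h_m = ΣK·V²/2g = 2.357 m
Total H_L = 31.30 + 2.357 = 33.65 m

H_L ≈ 33.7 m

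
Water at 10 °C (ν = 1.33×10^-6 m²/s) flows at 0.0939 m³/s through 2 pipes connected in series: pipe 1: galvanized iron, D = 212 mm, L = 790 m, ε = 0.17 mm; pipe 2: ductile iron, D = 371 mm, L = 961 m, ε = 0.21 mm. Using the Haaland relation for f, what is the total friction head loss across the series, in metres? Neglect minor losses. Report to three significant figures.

Pipe 1: V = 2.660 m/s, Re = 4.24×10^5, ε/D = 8.02×10^-4, f = 0.01937, h_1 = f(L/D)V²/2g = 26.04 m
Pipe 2: V = 0.8686 m/s, Re = 2.42×10^5, ε/D = 5.66×10^-4, f = 0.01871, h_2 = f(L/D)V²/2g = 1.863 m
Series → Q common, losses add: H = Σh = 27.90 m

H ≈ 27.9 m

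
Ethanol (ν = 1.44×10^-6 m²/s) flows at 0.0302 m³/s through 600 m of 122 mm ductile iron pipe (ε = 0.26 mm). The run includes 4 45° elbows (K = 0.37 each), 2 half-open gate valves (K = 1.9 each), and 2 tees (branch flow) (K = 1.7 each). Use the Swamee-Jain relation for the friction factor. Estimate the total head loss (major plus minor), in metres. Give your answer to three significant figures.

V = 4Q/(πD²) = 2.583 m/s; V²/2g = 0.3402 m
Re = 2.19×10^5, ε/D = 0.00213 → f = 0.02477 (Swamee-Jain)
Major: h_f = f(L/D)·V²/2g = 0.02477·4918·0.3402 = 41.44 m
Minor: ΣK = 8.68; h_m = ΣK·V²/2g = 2.953 m
Total H_L = 41.44 + 2.953 = 44.40 m

H_L ≈ 44.4 m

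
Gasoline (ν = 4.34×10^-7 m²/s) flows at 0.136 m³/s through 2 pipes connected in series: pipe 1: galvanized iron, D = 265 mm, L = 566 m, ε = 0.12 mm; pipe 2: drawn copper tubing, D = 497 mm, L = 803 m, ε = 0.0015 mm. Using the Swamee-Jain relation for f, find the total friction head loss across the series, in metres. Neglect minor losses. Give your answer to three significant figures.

Pipe 1: V = 2.466 m/s, Re = 1.51×10^6, ε/D = 4.53×10^-4, f = 0.01678, h_1 = f(L/D)V²/2g = 11.11 m
Pipe 2: V = 0.7010 m/s, Re = 8.03×10^5, ε/D = 3.02×10^-6, f = 0.01211, h_2 = f(L/D)V²/2g = 0.4903 m
Series → Q common, losses add: H = Σh = 11.60 m

H ≈ 11.6 m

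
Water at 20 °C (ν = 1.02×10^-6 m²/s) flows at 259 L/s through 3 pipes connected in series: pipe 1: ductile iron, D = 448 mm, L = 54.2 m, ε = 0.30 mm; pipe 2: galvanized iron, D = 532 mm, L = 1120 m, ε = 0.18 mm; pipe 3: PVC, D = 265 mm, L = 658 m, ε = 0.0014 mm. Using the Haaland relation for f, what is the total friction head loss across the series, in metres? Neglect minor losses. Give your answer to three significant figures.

Pipe 1: V = 1.643 m/s, Re = 7.22×10^5, ε/D = 6.70×10^-4, f = 0.01837, h_1 = f(L/D)V²/2g = 0.3059 m
Pipe 2: V = 1.165 m/s, Re = 6.08×10^5, ε/D = 3.38×10^-4, f = 0.01628, h_2 = f(L/D)V²/2g = 2.371 m
Pipe 3: V = 4.696 m/s, Re = 1.22×10^6, ε/D = 5.28×10^-6, f = 0.01131, h_3 = f(L/D)V²/2g = 31.57 m
Series → Q common, losses add: H = Σh = 34.25 m

H ≈ 34.2 m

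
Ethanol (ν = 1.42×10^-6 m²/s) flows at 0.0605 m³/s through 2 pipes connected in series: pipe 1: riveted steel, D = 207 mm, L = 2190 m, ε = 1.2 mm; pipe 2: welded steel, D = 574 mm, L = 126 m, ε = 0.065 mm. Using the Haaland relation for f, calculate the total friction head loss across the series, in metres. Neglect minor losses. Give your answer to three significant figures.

Pipe 1: V = 1.798 m/s, Re = 2.62×10^5, ε/D = 0.00580, f = 0.03214, h_1 = f(L/D)V²/2g = 56.01 m
Pipe 2: V = 0.2338 m/s, Re = 9.45×10^4, ε/D = 1.13×10^-4, f = 0.01852, h_2 = f(L/D)V²/2g = 0.01133 m
Series → Q common, losses add: H = Σh = 56.02 m

H ≈ 56.0 m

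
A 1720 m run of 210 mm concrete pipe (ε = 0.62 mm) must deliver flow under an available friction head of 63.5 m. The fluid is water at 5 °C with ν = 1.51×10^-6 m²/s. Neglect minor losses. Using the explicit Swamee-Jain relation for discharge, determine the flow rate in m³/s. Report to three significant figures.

Q ≈ 0.0831 m³/s

Swamee-Jain (Type II): Q = -0.965·√(gD⁵h_f/L)·ln[ε/(3.7D) + √(3.17ν²L/(gD³h_f))]
√(gD⁵h_f/L) = √(9.81·0.210⁵·63.5/1720) = 0.01216
ε/(3.7D) = 7.98×10^-4; √(3.17ν²L/(gD³h_f)) = 4.64×10^-5
Q = -0.965·0.01216·ln(8.444×10^-4) = 0.08306 m³/s
Check: V = 2.40 m/s, Re = 3.33×10^5, f = 0.02660, h_f = 63.8 m ≈ 63.5 m ✓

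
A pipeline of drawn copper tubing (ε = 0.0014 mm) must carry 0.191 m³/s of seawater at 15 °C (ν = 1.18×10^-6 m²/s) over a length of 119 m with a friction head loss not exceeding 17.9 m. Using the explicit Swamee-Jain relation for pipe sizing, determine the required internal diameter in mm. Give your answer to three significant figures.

Swamee-Jain (Type III): D = 0.66·[ε^1.25·(LQ²/(gh_f))^4.75 + ν·Q^9.4·(L/(gh_f))^5.2]^0.04
LQ²/(gh_f) = 0.02472; L/(gh_f) = 0.6777
Term 1 = ε^1.25·(…)^4.75 = 1.12×10^-15; Term 2 = ν·Q^9.4·(…)^5.2 = 2.72×10^-14
D = 0.66·(1.12×10^-15 + 2.72×10^-14)^0.04 = 0.1895 m = 190 mm
Check: V = 6.77 m/s, Re = 1.09×10^6, f = 0.01164, h_f = 17.1 m ≈ 17.9 m ✓

D ≈ 190 mm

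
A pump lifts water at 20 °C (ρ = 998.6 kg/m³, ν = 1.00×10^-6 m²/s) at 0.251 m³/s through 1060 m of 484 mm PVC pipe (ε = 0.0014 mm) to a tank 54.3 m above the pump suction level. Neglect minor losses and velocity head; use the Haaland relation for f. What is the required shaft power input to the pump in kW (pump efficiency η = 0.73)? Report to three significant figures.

V = 4Q/(πD²) = 1.364 m/s; Re = 6.60×10^5; ε/D = 2.89×10^-6; f = 0.01247
h_f = f(L/D)V²/2g = 2.592 m
Total head H = z + h_f = 54.3 + 2.592 = 56.89 m
P_hyd = ρgQH = 998.6·9.81·0.251·56.89 = 139.9 kW
P_shaft = P_hyd/η = 139.9/0.73 = 191.6 kW

P_shaft ≈ 192 kW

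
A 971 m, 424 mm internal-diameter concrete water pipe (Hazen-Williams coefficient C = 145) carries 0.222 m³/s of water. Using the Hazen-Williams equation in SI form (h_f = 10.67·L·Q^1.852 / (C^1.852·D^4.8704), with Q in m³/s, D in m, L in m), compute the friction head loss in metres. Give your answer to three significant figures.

h_f = 10.67·971·0.222^1.852 / (145^1.852·0.424^4.8704) = 4.139 m

h_f ≈ 4.14 m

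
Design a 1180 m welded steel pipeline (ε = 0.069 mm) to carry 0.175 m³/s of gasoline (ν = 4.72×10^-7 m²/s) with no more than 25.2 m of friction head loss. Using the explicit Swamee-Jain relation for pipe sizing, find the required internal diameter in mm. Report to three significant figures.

Swamee-Jain (Type III): D = 0.66·[ε^1.25·(LQ²/(gh_f))^4.75 + ν·Q^9.4·(L/(gh_f))^5.2]^0.04
LQ²/(gh_f) = 0.1462; L/(gh_f) = 4.773
Term 1 = ε^1.25·(…)^4.75 = 6.79×10^-10; Term 2 = ν·Q^9.4·(…)^5.2 = 1.23×10^-10
D = 0.66·(6.79×10^-10 + 1.23×10^-10)^0.04 = 0.2856 m = 286 mm
Check: V = 2.73 m/s, Re = 1.65×10^6, f = 0.01489, h_f = 23.4 m ≈ 25.2 m ✓

D ≈ 286 mm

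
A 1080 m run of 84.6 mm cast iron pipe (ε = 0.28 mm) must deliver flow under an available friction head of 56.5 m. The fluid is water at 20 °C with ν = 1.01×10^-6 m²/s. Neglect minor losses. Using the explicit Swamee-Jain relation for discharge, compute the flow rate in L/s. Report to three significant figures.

Q ≈ 9.95 L/s

Swamee-Jain (Type II): Q = -0.965·√(gD⁵h_f/L)·ln[ε/(3.7D) + √(3.17ν²L/(gD³h_f))]
√(gD⁵h_f/L) = √(9.81·0.0846⁵·56.5/1080) = 0.001491
ε/(3.7D) = 8.95×10^-4; √(3.17ν²L/(gD³h_f)) = 1.02×10^-4
Q = -0.965·0.001491·ln(9.965×10^-4) = 0.009946 m³/s
Check: V = 1.77 m/s, Re = 1.48×10^5, f = 0.02795, h_f = 56.9 m ≈ 56.5 m ✓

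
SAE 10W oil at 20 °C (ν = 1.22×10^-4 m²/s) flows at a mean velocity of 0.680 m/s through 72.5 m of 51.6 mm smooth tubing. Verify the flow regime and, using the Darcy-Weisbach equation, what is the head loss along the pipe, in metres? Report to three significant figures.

Re = VD/ν = 0.680·0.05160/1.22×10^-4 = 288 → laminar (Re < 2300)
f = 64/Re = 0.2225
h_f = f(L/D)V²/(2g) = 0.2225·(72.5/0.05160)·0.680²/(2·9.81) = 7.369 m

h_f ≈ 7.37 m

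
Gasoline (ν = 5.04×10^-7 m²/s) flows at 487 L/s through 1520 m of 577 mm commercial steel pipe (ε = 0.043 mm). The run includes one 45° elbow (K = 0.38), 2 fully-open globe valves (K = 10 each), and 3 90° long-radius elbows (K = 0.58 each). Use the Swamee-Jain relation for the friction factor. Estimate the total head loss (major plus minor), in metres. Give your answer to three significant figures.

V = 4Q/(πD²) = 1.862 m/s; V²/2g = 0.1768 m
Re = 2.13×10^6, ε/D = 7.45×10^-5 → f = 0.01235 (Swamee-Jain)
Major: h_f = f(L/D)·V²/2g = 0.01235·2634·0.1768 = 5.753 m
Minor: ΣK = 22.1; h_m = ΣK·V²/2g = 3.911 m
Total H_L = 5.753 + 3.911 = 9.663 m

H_L ≈ 9.66 m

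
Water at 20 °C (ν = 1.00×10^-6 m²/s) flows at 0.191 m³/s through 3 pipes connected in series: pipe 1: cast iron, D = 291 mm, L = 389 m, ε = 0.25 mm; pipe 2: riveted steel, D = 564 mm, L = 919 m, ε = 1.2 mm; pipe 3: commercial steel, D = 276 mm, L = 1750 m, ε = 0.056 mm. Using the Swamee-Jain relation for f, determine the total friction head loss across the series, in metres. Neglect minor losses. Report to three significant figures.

Pipe 1: V = 2.872 m/s, Re = 8.36×10^5, ε/D = 8.59×10^-4, f = 0.01943, h_1 = f(L/D)V²/2g = 10.92 m
Pipe 2: V = 0.7645 m/s, Re = 4.31×10^5, ε/D = 0.00213, f = 0.02434, h_2 = f(L/D)V²/2g = 1.181 m
Pipe 3: V = 3.192 m/s, Re = 8.81×10^5, ε/D = 2.03×10^-4, f = 0.01491, h_3 = f(L/D)V²/2g = 49.12 m
Series → Q common, losses add: H = Σh = 61.22 m

H ≈ 61.2 m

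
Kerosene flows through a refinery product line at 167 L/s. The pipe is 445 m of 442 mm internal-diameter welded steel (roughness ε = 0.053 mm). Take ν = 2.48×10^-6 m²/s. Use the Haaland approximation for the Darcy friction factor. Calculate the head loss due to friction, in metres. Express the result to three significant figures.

h_f ≈ 0.997 m

V = 4Q/(πD²) = 4·0.167/(π·0.442²) = 1.088 m/s
Re = VD/ν = 1.088·0.442/2.48×10^-6 = 1.94×10^5 → turbulent
ε/D = 0.053/442 = 1.20×10^-4
Haaland: f = 0.01640
h_f = f(L/D)V²/(2g) = 0.01640·(445/0.442)·1.088²/(2·9.81) = 0.9972 m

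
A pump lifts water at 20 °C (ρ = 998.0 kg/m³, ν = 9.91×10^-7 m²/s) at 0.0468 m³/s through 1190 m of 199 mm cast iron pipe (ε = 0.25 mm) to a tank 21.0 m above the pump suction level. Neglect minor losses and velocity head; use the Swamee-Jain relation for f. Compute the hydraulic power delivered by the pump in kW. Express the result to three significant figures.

P_hyd ≈ 16.5 kW

V = 4Q/(πD²) = 1.505 m/s; Re = 3.02×10^5; ε/D = 0.00126; f = 0.02174
h_f = f(L/D)V²/2g = 15.00 m
Total head H = z + h_f = 21.0 + 15.00 = 36.00 m
P_hyd = ρgQH = 998.0·9.81·0.0468·36.00 = 16.50 kW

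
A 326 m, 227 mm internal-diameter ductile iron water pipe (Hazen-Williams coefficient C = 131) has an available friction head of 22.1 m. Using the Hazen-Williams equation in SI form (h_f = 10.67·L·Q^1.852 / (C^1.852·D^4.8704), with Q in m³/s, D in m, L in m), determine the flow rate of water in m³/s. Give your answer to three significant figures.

Rearranging: Q = [h_f·C^1.852·D^4.8704 / (10.67·L)]^(1/1.852)
Q = [22.1·131^1.852·0.227^4.8704 / (10.67·326)]^0.540 = 0.1728 m³/s

Q ≈ 0.173 m³/s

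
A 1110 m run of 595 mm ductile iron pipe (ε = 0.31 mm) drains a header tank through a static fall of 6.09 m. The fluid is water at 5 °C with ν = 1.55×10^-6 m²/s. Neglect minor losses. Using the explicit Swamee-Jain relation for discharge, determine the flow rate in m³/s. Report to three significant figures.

Q ≈ 0.532 m³/s

Swamee-Jain (Type II): Q = -0.965·√(gD⁵h_f/L)·ln[ε/(3.7D) + √(3.17ν²L/(gD³h_f))]
√(gD⁵h_f/L) = √(9.81·0.595⁵·6.09/1110) = 0.06335
ε/(3.7D) = 1.41×10^-4; √(3.17ν²L/(gD³h_f)) = 2.59×10^-5
Q = -0.965·0.06335·ln(1.667×10^-4) = 0.5318 m³/s
Check: V = 1.91 m/s, Re = 7.34×10^5, f = 0.01762, h_f = 6.13 m ≈ 6.09 m ✓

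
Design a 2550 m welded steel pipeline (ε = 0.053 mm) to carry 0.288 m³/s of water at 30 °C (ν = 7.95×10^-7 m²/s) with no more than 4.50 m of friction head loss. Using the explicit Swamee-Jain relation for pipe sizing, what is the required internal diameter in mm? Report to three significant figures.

D ≈ 561 mm

Swamee-Jain (Type III): D = 0.66·[ε^1.25·(LQ²/(gh_f))^4.75 + ν·Q^9.4·(L/(gh_f))^5.2]^0.04
LQ²/(gh_f) = 4.791; L/(gh_f) = 57.76
Term 1 = ε^1.25·(…)^4.75 = 0.00772; Term 2 = ν·Q^9.4·(…)^5.2 = 0.00953
D = 0.66·(0.00772 + 0.00953)^0.04 = 0.5611 m = 561 mm
Check: V = 1.16 m/s, Re = 8.22×10^5, f = 0.01366, h_f = 4.29 m ≈ 4.50 m ✓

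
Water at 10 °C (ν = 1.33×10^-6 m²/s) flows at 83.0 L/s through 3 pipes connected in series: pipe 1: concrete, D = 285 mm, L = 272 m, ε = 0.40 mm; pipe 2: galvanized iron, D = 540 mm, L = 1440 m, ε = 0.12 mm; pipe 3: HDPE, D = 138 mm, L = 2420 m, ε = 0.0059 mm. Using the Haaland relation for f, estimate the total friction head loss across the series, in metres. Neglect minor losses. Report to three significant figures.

H ≈ 368 m

Pipe 1: V = 1.301 m/s, Re = 2.79×10^5, ε/D = 0.00140, f = 0.02213, h_1 = f(L/D)V²/2g = 1.822 m
Pipe 2: V = 0.3624 m/s, Re = 1.47×10^5, ε/D = 2.22×10^-4, f = 0.01774, h_2 = f(L/D)V²/2g = 0.3168 m
Pipe 3: V = 5.549 m/s, Re = 5.76×10^5, ε/D = 4.28×10^-5, f = 0.01331, h_3 = f(L/D)V²/2g = 366.3 m
Series → Q common, losses add: H = Σh = 368.5 m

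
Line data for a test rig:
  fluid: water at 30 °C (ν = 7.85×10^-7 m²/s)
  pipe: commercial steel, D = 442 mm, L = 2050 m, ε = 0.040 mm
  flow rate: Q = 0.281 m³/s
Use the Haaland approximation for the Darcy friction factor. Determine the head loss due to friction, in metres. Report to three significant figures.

h_f ≈ 10.4 m

V = 4Q/(πD²) = 4·0.281/(π·0.442²) = 1.831 m/s
Re = VD/ν = 1.831·0.442/7.85×10^-7 = 1.03×10^6 → turbulent
ε/D = 0.040/442 = 9.05×10^-5
Haaland: f = 0.01315
h_f = f(L/D)V²/(2g) = 0.01315·(2050/0.442)·1.831²/(2·9.81) = 10.43 m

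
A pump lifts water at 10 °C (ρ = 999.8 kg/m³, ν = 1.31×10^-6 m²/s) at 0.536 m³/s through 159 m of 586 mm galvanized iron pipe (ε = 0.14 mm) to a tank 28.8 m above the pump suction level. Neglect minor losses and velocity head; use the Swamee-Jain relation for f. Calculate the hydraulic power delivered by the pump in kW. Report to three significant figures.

P_hyd ≈ 156 kW

V = 4Q/(πD²) = 1.987 m/s; Re = 8.89×10^5; ε/D = 2.39×10^-4; f = 0.01527
h_f = f(L/D)V²/2g = 0.8342 m
Total head H = z + h_f = 28.8 + 0.8342 = 29.63 m
P_hyd = ρgQH = 999.8·9.81·0.536·29.63 = 155.8 kW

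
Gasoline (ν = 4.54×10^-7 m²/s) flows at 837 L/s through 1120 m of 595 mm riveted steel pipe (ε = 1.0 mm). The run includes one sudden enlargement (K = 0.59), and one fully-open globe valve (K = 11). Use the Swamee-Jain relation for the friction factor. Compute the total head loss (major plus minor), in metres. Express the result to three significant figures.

V = 4Q/(πD²) = 3.010 m/s; V²/2g = 0.4619 m
Re = 3.95×10^6, ε/D = 0.00168 → f = 0.02246 (Swamee-Jain)
Major: h_f = f(L/D)·V²/2g = 0.02246·1882·0.4619 = 19.52 m
Minor: ΣK = 11.6; h_m = ΣK·V²/2g = 5.353 m
Total H_L = 19.52 + 5.353 = 24.88 m

H_L ≈ 24.9 m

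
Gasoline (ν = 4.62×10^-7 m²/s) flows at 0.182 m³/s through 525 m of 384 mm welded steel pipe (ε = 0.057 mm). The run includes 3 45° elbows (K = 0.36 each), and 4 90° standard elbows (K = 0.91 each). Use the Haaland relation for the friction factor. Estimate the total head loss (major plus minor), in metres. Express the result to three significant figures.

V = 4Q/(πD²) = 1.572 m/s; V²/2g = 0.1259 m
Re = 1.31×10^6, ε/D = 1.48×10^-4 → f = 0.01377 (Haaland)
Major: h_f = f(L/D)·V²/2g = 0.01377·1367·0.1259 = 2.370 m
Minor: ΣK = 4.72; h_m = ΣK·V²/2g = 0.5941 m
Total H_L = 2.370 + 0.5941 = 2.964 m

H_L ≈ 2.96 m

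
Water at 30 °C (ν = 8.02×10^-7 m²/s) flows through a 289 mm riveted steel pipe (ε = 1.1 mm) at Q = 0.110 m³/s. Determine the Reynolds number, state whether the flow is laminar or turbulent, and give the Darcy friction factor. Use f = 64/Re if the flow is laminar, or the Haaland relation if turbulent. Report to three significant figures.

Re ≈ 6.04×10^5; turbulent; f ≈ 0.0282

V = 4Q/(πD²) = 1.677 m/s
Re = VD/ν = 1.677·0.289/8.02×10^-7 = 6.04×10^5
Re > 4000 → turbulent; ε/D = 0.00381
Haaland: f = 0.02824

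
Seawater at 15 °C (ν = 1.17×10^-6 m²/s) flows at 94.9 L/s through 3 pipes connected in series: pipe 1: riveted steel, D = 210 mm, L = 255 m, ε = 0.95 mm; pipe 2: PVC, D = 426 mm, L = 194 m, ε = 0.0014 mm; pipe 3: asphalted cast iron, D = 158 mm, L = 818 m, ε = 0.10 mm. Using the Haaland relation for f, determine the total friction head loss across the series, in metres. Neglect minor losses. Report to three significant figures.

Pipe 1: V = 2.740 m/s, Re = 4.92×10^5, ε/D = 0.00452, f = 0.02972, h_1 = f(L/D)V²/2g = 13.81 m
Pipe 2: V = 0.6658 m/s, Re = 2.42×10^5, ε/D = 3.29×10^-6, f = 0.01496, h_2 = f(L/D)V²/2g = 0.1539 m
Pipe 3: V = 4.840 m/s, Re = 6.54×10^5, ε/D = 6.33×10^-4, f = 0.01821, h_3 = f(L/D)V²/2g = 112.6 m
Series → Q common, losses add: H = Σh = 126.5 m

H ≈ 127 m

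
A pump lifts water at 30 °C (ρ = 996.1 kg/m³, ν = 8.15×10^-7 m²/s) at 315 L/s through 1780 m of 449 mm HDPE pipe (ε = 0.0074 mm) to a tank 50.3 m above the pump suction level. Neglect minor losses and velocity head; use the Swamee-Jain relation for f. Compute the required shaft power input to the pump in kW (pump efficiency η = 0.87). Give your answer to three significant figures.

V = 4Q/(πD²) = 1.989 m/s; Re = 1.10×10^6; ε/D = 1.65×10^-5; f = 0.01185
h_f = f(L/D)V²/2g = 9.475 m
Total head H = z + h_f = 50.3 + 9.475 = 59.77 m
P_hyd = ρgQH = 996.1·9.81·0.315·59.77 = 184.0 kW
P_shaft = P_hyd/η = 184.0/0.87 = 211.5 kW

P_shaft ≈ 211 kW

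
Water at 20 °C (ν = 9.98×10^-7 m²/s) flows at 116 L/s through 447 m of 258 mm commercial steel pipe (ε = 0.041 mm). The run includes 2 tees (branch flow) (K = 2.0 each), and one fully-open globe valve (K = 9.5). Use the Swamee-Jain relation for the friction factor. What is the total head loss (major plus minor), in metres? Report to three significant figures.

V = 4Q/(πD²) = 2.219 m/s; V²/2g = 0.2509 m
Re = 5.74×10^5, ε/D = 1.59×10^-4 → f = 0.01492 (Swamee-Jain)
Major: h_f = f(L/D)·V²/2g = 0.01492·1733·0.2509 = 6.486 m
Minor: ΣK = 13.5; h_m = ΣK·V²/2g = 3.388 m
Total H_L = 6.486 + 3.388 = 9.874 m

H_L ≈ 9.87 m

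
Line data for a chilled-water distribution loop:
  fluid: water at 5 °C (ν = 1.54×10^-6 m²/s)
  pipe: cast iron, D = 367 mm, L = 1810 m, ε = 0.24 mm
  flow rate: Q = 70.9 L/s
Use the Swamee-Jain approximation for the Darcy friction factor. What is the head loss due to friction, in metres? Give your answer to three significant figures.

h_f ≈ 2.27 m

V = 4Q/(πD²) = 4·0.0709/(π·0.367²) = 0.6702 m/s
Re = VD/ν = 0.6702·0.367/1.54×10^-6 = 1.60×10^5 → turbulent
ε/D = 0.24/367 = 6.54×10^-4
Swamee-Jain: f = 0.02007
h_f = f(L/D)V²/(2g) = 0.02007·(1810/0.367)·0.6702²/(2·9.81) = 2.267 m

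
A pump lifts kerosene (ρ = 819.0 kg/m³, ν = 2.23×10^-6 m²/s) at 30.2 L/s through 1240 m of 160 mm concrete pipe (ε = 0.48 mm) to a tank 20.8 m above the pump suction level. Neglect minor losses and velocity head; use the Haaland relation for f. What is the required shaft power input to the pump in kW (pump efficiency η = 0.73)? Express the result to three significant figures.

P_shaft ≈ 15.0 kW

V = 4Q/(πD²) = 1.502 m/s; Re = 1.08×10^5; ε/D = 0.00300; f = 0.02731
h_f = f(L/D)V²/2g = 24.34 m
Total head H = z + h_f = 20.8 + 24.34 = 45.14 m
P_hyd = ρgQH = 819.0·9.81·0.0302·45.14 = 10.95 kW
P_shaft = P_hyd/η = 10.95/0.73 = 15.00 kW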